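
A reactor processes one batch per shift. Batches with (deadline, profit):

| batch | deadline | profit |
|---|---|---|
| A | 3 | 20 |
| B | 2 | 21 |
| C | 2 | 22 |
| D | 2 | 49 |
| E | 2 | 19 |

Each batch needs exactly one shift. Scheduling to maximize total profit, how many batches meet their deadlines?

Sort by profit descending; place each in the latest free slot ≤ its deadline.
By profit: D(d2,49), C(d2,22), B(d2,21), A(d3,20), E(d2,19)
D→slot 2; C→slot 1; B skipped; A→slot 3; E skipped.
3 of 5 scheduled.

3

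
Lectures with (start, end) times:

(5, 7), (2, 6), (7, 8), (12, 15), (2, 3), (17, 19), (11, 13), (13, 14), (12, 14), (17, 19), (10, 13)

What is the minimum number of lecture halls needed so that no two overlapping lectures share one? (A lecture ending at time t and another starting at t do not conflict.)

4

The answer is the maximum number of intervals overlapping at any instant.
starts: [2, 2, 5, 7, 10, 11, 12, 12, 13, 17, 17]
ends:   [3, 6, 7, 8, 13, 13, 14, 14, 15, 19, 19]
s2→1 s2→2 e3→1 s5→2 e6→1 e7→0 s7→1 e8→0 s10→1 s11→2 s12→3 s12→4  — peak 4.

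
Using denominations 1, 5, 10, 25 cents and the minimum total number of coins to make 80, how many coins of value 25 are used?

3

80 = 3×25 + 1×5
Count of 25: 3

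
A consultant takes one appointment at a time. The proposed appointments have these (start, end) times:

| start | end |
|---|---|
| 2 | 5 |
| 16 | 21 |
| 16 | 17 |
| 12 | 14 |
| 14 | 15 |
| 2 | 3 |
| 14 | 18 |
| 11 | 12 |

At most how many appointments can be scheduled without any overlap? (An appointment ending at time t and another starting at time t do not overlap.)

Greedy by earliest finish: after sorting by end time, pick each interval compatible with the last pick.
Sorted by end: (2,3)  (2,5)  (11,12)  (12,14)  (14,15)  (16,17)  (14,18)  (16,21)
take (2,3); skip (2,5); take (11,12); take (12,14); take (14,15); take (16,17); skip (14,18).
Selected 5 appointments.

5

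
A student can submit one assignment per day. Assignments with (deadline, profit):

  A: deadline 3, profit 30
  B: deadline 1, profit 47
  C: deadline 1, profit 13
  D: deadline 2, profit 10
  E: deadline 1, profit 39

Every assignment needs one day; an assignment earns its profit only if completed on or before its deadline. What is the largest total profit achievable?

Take jobs in profit order; each goes to the latest open slot no later than its deadline.
By profit: B(d1,47), E(d1,39), A(d3,30), C(d1,13), D(d2,10)
B→slot 1; E skipped; A→slot 3; C skipped; D→slot 2.
Profit = 47 + 10 + 30 = 87

87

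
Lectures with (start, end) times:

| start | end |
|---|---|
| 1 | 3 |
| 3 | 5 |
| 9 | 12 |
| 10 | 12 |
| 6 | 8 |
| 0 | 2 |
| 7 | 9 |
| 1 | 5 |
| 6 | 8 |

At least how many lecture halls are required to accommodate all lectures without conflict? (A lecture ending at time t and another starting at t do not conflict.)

starts: [0, 1, 1, 3, 6, 6, 7, 9, 10]
ends:   [2, 3, 5, 5, 8, 8, 9, 12, 12]
s0→1 s1→2 s1→3  — peak 3.

3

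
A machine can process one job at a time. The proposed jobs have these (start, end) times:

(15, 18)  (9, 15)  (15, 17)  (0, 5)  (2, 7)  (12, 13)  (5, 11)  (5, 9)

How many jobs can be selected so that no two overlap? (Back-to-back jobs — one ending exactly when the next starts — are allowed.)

Greedy by earliest finish: after sorting by end time, pick each interval compatible with the last pick.
Sorted by end: (0,5)  (2,7)  (5,9)  (5,11)  (12,13)  (9,15)  (15,17)  (15,18)
take (0,5); take (5,9); skip (5,11); take (12,13); take (15,17).
Selected 4 jobs.

4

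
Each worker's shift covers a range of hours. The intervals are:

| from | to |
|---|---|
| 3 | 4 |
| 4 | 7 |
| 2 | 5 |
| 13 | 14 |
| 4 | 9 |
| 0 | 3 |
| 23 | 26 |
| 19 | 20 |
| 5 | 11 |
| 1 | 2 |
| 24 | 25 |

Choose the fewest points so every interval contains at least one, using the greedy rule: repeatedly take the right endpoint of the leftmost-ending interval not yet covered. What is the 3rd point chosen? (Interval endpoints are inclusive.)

11

Process intervals by earliest right end; each time one isn't hit yet, stab at its right endpoint.
Sorted: [1,2] [0,3] [3,4] [2,5] [4,7] [4,9] [5,11] [13,14] [19,20] [24,25] [23,26]
{[1,2],[0,3]} hit by 2; {[3,4],[2,5],[4,7],[4,9]} hit by 4; {[5,11]} hit by 11; {[13,14]} hit by 14; {[19,20]} hit by 20; {[24,25],[23,26]} hit by 25.
Points: 2, 4, 11, 14, 20, 25 (6 total).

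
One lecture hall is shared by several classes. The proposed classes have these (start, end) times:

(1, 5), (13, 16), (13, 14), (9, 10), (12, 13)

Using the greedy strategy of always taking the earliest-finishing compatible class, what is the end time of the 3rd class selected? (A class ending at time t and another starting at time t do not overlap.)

13

Greedy by earliest finish: after sorting by end time, pick each interval compatible with the last pick.
Sorted by end: (1,5)  (9,10)  (12,13)  (13,14)  (13,16)
take (1,5); take (9,10); take (12,13); take (13,14).
Selected: (1,5) (9,10) (12,13) (13,14)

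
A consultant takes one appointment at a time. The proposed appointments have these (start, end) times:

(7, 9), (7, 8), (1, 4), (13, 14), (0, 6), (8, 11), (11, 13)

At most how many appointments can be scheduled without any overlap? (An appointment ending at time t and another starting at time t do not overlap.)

By end time: (1,4), (0,6), (7,8), (7,9), (8,11), (11,13), (13,14).
Pick (1,4); next start ≥ 4 → (7,8); next start ≥ 8 → (8,11); next start ≥ 11 → (11,13); next start ≥ 13 → (13,14).
Selected 5 appointments.

5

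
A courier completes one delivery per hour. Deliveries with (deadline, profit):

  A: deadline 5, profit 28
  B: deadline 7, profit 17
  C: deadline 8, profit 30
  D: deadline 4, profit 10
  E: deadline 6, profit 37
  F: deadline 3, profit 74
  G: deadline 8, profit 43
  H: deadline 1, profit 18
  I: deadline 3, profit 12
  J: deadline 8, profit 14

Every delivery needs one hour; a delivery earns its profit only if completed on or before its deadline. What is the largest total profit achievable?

Profit order: F=74 G=43 E=37 C=30 A=28 H=18 B=17 J=14 I=12 D=10
Assign: F→slot 3, G→slot 8, E→slot 6, C→slot 7, A→slot 5, H→slot 1, B→slot 4, J→slot 2, I skipped, D skipped.
Slots: [1:H] [2:J] [3:F] [4:B] [5:A] [6:E] [7:C] [8:G]
Profit = 18 + 14 + 74 + 17 + 28 + 37 + 30 + 43 = 261

261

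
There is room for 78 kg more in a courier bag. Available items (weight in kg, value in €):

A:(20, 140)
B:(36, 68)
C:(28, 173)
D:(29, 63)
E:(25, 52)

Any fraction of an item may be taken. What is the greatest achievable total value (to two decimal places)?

Ratios (sorted): A 7.00, C 6.18, D 2.17, E 2.08, B 1.89
take A (20 @ 140); take C (28 @ 173); take D (29 @ 63); take 1/25 of E → 2.08. Capacity used 78/78.
Total value = 378.08

378.08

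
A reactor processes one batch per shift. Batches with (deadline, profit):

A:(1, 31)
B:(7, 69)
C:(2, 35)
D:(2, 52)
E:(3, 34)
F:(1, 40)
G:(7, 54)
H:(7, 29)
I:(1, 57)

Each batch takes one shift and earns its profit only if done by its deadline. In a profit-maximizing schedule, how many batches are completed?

6

Sort by profit descending; place each in the latest free slot ≤ its deadline.
By profit: B(d7,69), I(d1,57), G(d7,54), D(d2,52), F(d1,40), C(d2,35), E(d3,34), A(d1,31), H(d7,29)
B→slot 7; I→slot 1; G→slot 6; D→slot 2; F skipped; C skipped; E→slot 3; A skipped; H→slot 5.
6 of 9 scheduled.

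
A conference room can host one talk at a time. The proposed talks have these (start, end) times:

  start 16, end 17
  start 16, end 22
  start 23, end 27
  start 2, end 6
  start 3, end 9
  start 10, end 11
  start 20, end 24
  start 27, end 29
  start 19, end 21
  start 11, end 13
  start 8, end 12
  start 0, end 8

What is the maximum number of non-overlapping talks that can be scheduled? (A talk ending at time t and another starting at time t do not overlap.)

7

Sorted by end: (2,6)  (0,8)  (3,9)  (10,11)  (8,12)  (11,13)  (16,17)  (19,21)  (16,22)  (20,24)  (23,27)  (27,29)
take (2,6); take (10,11); take (11,13); take (16,17); take (19,21); take (23,27); take (27,29).
Selected 7 talks.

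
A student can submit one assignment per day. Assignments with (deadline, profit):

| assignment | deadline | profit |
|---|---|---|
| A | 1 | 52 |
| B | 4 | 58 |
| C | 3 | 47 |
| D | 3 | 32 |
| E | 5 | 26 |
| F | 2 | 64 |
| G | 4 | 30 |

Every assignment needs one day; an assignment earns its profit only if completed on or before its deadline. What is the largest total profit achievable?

247

By profit: F(d2,64), B(d4,58), A(d1,52), C(d3,47), D(d3,32), G(d4,30), E(d5,26)
F→slot 2; B→slot 4; A→slot 1; C→slot 3; D skipped; G skipped; E→slot 5.
Profit = 52 + 64 + 47 + 58 + 26 = 247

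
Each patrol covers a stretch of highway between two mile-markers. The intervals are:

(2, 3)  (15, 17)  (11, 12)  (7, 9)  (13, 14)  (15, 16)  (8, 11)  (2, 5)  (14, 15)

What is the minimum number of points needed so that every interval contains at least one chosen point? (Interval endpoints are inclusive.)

Sorted: [2,3] [2,5] [7,9] [8,11] [11,12] [13,14] [14,15] [15,16] [15,17]
{[2,3],[2,5]} hit by 3; {[7,9],[8,11]} hit by 9; {[11,12]} hit by 12; {[13,14],[14,15]} hit by 14; {[15,16],[15,17]} hit by 16.
Points: 3, 9, 12, 14, 16 (5 total).

5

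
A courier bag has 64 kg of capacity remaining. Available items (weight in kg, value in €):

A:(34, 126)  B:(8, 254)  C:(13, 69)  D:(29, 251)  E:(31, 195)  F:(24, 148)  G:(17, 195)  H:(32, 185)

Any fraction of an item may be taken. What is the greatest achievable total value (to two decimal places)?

762.90

Sort by value per unit weight and fill in that order.
Ratios (sorted): B 31.75, G 11.47, D 8.66, E 6.29, F 6.17, H 5.78, C 5.31, A 3.71
take B (8 @ 254); take G (17 @ 195); take D (29 @ 251); take 10/31 of E → 62.90. Capacity used 64/64.
Total value = 762.90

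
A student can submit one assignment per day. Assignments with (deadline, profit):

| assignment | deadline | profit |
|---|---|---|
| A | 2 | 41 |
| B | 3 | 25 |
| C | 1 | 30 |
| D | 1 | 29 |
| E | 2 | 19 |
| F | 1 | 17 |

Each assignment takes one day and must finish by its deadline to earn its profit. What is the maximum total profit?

96

Take jobs in profit order; each goes to the latest open slot no later than its deadline.
By profit: A(d2,41), C(d1,30), D(d1,29), B(d3,25), E(d2,19), F(d1,17)
A→slot 2; C→slot 1; D skipped; B→slot 3; E skipped; F skipped.
Profit = 30 + 41 + 25 = 96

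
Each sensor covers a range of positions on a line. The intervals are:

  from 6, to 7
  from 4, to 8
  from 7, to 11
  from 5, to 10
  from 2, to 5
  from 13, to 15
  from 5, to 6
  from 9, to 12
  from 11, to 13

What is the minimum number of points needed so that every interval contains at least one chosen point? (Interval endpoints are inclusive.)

Sort by right endpoint; whenever an interval is uncovered, place a point at its right end.
By right end: [2,5]  [5,6]  [6,7]  [4,8]  [5,10]  [7,11]  [9,12]  [11,13]  [13,15]
[2,5] uncovered → point at 5; [6,7] uncovered → point at 7; [9,12] uncovered → point at 12; [13,15] uncovered → point at 15.
Points: 5, 7, 12, 15 (4 total).

4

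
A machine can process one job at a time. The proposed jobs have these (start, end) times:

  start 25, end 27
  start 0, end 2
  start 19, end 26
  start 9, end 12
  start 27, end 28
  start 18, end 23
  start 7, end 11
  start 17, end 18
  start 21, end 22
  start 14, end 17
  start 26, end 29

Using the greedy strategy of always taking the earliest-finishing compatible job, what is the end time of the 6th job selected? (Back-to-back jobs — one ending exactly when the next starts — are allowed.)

27

Order by finish time; keep every interval that doesn't clash with the previous kept one.
By end time: (0,2), (7,11), (9,12), (14,17), (17,18), (21,22), (18,23), (19,26), (25,27), (27,28), (26,29).
Pick (0,2); next start ≥ 2 → (7,11); next start ≥ 11 → (14,17); next start ≥ 17 → (17,18); next start ≥ 18 → (21,22); next start ≥ 22 → (25,27); next start ≥ 27 → (27,28).
Selected: (0,2) (7,11) (14,17) (17,18) (21,22) (25,27) (27,28)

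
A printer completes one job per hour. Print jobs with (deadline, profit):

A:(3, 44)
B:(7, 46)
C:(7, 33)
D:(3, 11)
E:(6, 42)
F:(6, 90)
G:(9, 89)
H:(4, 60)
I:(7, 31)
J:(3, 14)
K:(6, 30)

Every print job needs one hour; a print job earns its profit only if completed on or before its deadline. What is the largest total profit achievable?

435

Sort by profit descending; place each in the latest free slot ≤ its deadline.
Profit order: F=90 G=89 H=60 B=46 A=44 E=42 C=33 I=31 K=30 J=14 D=11
Assign: F→slot 6, G→slot 9, H→slot 4, B→slot 7, A→slot 3, E→slot 5, C→slot 2, I→slot 1, K skipped, J skipped, D skipped.
Slots: [1:I] [2:C] [3:A] [4:H] [5:E] [6:F] [7:B] [9:G]
Profit = 31 + 33 + 44 + 60 + 42 + 90 + 46 + 89 = 435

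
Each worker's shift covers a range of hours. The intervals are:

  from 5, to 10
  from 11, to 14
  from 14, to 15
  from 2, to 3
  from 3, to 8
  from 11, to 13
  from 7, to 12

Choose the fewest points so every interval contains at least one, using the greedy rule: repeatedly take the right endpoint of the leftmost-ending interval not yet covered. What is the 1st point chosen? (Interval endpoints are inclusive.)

Sorted: [2,3] [3,8] [5,10] [7,12] [11,13] [11,14] [14,15]
{[2,3],[3,8]} hit by 3; {[5,10],[7,12]} hit by 10; {[11,13],[11,14]} hit by 13; {[14,15]} hit by 15.
Points: 3, 10, 13, 15 (4 total).

3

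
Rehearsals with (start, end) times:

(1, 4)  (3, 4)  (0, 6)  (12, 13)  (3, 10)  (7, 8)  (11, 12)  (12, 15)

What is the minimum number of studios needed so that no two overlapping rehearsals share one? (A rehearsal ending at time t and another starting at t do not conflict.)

4

starts: [0, 1, 3, 3, 7, 11, 12, 12]
ends:   [4, 4, 6, 8, 10, 12, 13, 15]
s0→1 s1→2 s3→3 s3→4  — peak 4.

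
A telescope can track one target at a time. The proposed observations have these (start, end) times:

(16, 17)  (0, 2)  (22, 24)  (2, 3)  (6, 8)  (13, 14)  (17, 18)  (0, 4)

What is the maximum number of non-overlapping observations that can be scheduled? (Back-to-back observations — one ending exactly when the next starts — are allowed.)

7

By end time: (0,2), (2,3), (0,4), (6,8), (13,14), (16,17), (17,18), (22,24).
Pick (0,2); next start ≥ 2 → (2,3); next start ≥ 3 → (6,8); next start ≥ 8 → (13,14); next start ≥ 14 → (16,17); next start ≥ 17 → (17,18); next start ≥ 18 → (22,24).
Selected 7 observations.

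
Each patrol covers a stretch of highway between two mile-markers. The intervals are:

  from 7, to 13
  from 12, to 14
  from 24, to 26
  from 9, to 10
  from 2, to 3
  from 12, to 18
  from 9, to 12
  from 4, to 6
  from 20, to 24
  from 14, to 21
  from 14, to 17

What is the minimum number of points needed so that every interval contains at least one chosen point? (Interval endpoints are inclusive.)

5

Process intervals by earliest right end; each time one isn't hit yet, stab at its right endpoint.
Sorted: [2,3] [4,6] [9,10] [9,12] [7,13] [12,14] [14,17] [12,18] [14,21] [20,24] [24,26]
{[2,3]} hit by 3; {[4,6]} hit by 6; {[9,10],[9,12],[7,13]} hit by 10; {[12,14],[14,17],[12,18],[14,21]} hit by 14; {[20,24],[24,26]} hit by 24.
Points: 3, 6, 10, 14, 24 (5 total).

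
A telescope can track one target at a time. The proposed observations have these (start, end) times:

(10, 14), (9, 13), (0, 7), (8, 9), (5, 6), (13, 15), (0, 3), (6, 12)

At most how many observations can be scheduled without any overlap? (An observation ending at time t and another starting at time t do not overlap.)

Order by finish time; keep every interval that doesn't clash with the previous kept one.
By end time: (0,3), (5,6), (0,7), (8,9), (6,12), (9,13), (10,14), (13,15).
Pick (0,3); next start ≥ 3 → (5,6); next start ≥ 6 → (8,9); next start ≥ 9 → (9,13); next start ≥ 13 → (13,15).
Selected 5 observations.

5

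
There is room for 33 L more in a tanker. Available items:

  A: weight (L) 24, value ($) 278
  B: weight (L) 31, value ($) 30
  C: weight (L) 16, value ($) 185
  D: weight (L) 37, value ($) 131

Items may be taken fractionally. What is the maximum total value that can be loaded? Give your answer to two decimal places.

Order: A (278/24=11.58) > C (185/16=11.56) > D (131/37=3.54) > B (30/31=0.97)
Fill: take A (24 @ 278) → take 9/16 of C → 104.06; 33/33 used.
Total value = 382.06

382.06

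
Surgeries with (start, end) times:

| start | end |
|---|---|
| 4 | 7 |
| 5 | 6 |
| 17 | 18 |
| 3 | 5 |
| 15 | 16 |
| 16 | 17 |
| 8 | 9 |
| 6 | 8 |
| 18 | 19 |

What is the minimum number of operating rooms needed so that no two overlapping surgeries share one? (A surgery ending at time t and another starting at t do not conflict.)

Count concurrent intervals with a sweep; the peak is the room count.
starts: [3, 4, 5, 6, 8, 15, 16, 17, 18]
ends:   [5, 6, 7, 8, 9, 16, 17, 18, 19]
s3→1 s4→2  — peak 2.

2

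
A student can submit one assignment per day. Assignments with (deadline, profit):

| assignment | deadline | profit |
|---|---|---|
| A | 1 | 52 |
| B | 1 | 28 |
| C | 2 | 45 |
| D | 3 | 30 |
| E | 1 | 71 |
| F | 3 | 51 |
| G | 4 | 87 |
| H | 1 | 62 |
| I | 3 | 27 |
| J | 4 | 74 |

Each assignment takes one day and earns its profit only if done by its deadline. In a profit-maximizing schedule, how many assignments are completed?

4

Sort by profit descending; place each in the latest free slot ≤ its deadline.
By profit: G(d4,87), J(d4,74), E(d1,71), H(d1,62), A(d1,52), F(d3,51), C(d2,45), D(d3,30), B(d1,28), I(d3,27)
G→slot 4; J→slot 3; E→slot 1; H skipped; A skipped; F→slot 2; C skipped; D skipped; B skipped; I skipped.
4 of 10 scheduled.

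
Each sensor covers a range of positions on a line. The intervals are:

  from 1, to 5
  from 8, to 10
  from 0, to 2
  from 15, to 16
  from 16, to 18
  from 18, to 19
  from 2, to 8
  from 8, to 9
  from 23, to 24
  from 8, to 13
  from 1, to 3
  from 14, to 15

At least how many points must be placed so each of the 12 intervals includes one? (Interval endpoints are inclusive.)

5

Process intervals by earliest right end; each time one isn't hit yet, stab at its right endpoint.
By right end: [0,2]  [1,3]  [1,5]  [2,8]  [8,9]  [8,10]  [8,13]  [14,15]  [15,16]  [16,18]  [18,19]  [23,24]
[0,2] uncovered → point at 2; [8,9] uncovered → point at 9; [14,15] uncovered → point at 15; [16,18] uncovered → point at 18; [23,24] uncovered → point at 24.
Points: 2, 9, 15, 18, 24 (5 total).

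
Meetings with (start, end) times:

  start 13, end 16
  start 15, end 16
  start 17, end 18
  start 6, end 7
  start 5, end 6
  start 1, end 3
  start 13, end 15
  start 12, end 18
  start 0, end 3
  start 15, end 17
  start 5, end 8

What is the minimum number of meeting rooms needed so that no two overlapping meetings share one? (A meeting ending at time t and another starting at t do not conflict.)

4

starts: [0, 1, 5, 5, 6, 12, 13, 13, 15, 15, 17]
ends:   [3, 3, 6, 7, 8, 15, 16, 16, 17, 18, 18]
s0→1 s1→2 e3→1 e3→0 s5→1 s5→2 e6→1 s6→2 e7→1 e8→0 s12→1 s13→2 s13→3 e15→2 s15→3 s15→4  — peak 4.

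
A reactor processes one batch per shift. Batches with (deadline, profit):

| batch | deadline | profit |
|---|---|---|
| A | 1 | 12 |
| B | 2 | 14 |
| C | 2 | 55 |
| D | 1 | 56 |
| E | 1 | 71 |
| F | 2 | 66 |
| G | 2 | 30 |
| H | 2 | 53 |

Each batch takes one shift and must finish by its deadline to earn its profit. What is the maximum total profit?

137

Profit order: E=71 F=66 D=56 C=55 H=53 G=30 B=14 A=12
Assign: E→slot 1, F→slot 2, D skipped, C skipped, H skipped, G skipped, B skipped, A skipped.
Slots: [1:E] [2:F]
Profit = 71 + 66 = 137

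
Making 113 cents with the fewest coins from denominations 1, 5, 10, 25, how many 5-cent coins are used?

0

113 − 4×25→13 − 1×10→3 − 3×1→0
Count of 5: 0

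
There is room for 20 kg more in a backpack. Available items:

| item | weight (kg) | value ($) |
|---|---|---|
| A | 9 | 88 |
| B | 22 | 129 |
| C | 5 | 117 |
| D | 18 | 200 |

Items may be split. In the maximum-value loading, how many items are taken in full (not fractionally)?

Order: C (117/5=23.40) > D (200/18=11.11) > A (88/9=9.78) > B (129/22=5.86)
Fill: take C (5 @ 117) → take 15/18 of D → 166.67; 20/20 used.
1 item(s) taken whole; one partial (take 15/18 of D).

1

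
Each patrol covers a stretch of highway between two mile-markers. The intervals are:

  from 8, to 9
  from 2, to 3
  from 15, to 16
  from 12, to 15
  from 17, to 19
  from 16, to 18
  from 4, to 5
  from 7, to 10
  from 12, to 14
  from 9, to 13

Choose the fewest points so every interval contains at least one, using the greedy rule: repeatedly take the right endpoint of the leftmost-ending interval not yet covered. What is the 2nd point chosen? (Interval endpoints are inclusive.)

5

Sorted: [2,3] [4,5] [8,9] [7,10] [9,13] [12,14] [12,15] [15,16] [16,18] [17,19]
{[2,3]} hit by 3; {[4,5]} hit by 5; {[8,9],[7,10],[9,13]} hit by 9; {[12,14],[12,15]} hit by 14; {[15,16],[16,18]} hit by 16; {[17,19]} hit by 19.
Points: 3, 5, 9, 14, 16, 19 (6 total).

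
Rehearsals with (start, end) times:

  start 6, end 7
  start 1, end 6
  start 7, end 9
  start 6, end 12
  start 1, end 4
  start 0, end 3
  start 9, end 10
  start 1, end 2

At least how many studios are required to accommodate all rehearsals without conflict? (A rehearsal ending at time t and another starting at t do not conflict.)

4

Events (time:±→running): 0:+→1 1:+→2 1:+→3 1:+→4 … peak 4.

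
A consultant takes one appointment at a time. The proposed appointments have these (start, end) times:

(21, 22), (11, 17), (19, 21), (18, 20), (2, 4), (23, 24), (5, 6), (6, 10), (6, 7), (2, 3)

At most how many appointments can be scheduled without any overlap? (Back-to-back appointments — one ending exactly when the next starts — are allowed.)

Sort by end time and greedily take each interval whose start is ≥ the last chosen end.
By end time: (2,3), (2,4), (5,6), (6,7), (6,10), (11,17), (18,20), (19,21), (21,22), (23,24).
Pick (2,3); next start ≥ 3 → (5,6); next start ≥ 6 → (6,7); next start ≥ 7 → (11,17); next start ≥ 17 → (18,20); next start ≥ 20 → (21,22); next start ≥ 22 → (23,24).
Selected 7 appointments.

7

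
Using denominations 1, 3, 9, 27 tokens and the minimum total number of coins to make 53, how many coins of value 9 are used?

2

Use the largest denomination that fits, subtract, and repeat.
53 − 1×27→26 − 2×9→8 − 2×3→2 − 2×1→0
Count of 9: 2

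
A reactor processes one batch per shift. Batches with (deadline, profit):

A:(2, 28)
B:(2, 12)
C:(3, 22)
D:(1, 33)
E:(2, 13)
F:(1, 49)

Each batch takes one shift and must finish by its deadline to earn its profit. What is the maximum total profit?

99

Take jobs in profit order; each goes to the latest open slot no later than its deadline.
By profit: F(d1,49), D(d1,33), A(d2,28), C(d3,22), E(d2,13), B(d2,12)
F→slot 1; D skipped; A→slot 2; C→slot 3; E skipped; B skipped.
Profit = 49 + 28 + 22 = 99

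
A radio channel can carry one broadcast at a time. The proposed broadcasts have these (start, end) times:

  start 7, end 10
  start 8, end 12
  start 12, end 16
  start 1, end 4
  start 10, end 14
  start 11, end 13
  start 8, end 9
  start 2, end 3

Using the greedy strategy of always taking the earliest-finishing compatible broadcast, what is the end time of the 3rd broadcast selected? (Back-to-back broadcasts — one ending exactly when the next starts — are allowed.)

Order by finish time; keep every interval that doesn't clash with the previous kept one.
By end time: (2,3), (1,4), (8,9), (7,10), (8,12), (11,13), (10,14), (12,16).
Pick (2,3); next start ≥ 3 → (8,9); next start ≥ 9 → (11,13).
Selected: (2,3) (8,9) (11,13)

13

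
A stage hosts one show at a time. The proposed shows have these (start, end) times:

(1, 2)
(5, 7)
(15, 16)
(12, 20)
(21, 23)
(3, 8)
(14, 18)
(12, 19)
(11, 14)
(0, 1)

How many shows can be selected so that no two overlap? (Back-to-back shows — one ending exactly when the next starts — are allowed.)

6

Order by finish time; keep every interval that doesn't clash with the previous kept one.
By end time: (0,1), (1,2), (5,7), (3,8), (11,14), (15,16), (14,18), (12,19), (12,20), (21,23).
Pick (0,1); next start ≥ 1 → (1,2); next start ≥ 2 → (5,7); next start ≥ 7 → (11,14); next start ≥ 14 → (15,16); next start ≥ 16 → (21,23).
Selected 6 shows.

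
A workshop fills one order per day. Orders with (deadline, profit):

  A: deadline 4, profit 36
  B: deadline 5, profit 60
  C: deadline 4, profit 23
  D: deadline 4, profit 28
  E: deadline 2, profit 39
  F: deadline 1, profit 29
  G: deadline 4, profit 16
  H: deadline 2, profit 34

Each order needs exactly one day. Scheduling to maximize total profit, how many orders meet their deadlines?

Profit order: B=60 E=39 A=36 H=34 F=29 D=28 C=23 G=16
Assign: B→slot 5, E→slot 2, A→slot 4, H→slot 1, F skipped, D→slot 3, C skipped, G skipped.
Slots: [1:H] [2:E] [3:D] [4:A] [5:B]
5 of 8 scheduled.

5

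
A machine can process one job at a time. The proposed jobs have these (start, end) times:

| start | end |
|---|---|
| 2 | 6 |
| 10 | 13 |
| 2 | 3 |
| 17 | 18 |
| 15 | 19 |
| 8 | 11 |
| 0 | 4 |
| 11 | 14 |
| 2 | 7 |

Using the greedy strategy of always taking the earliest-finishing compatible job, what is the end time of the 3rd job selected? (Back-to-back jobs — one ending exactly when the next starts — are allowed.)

14

Order by finish time; keep every interval that doesn't clash with the previous kept one.
Sorted by end: (2,3)  (0,4)  (2,6)  (2,7)  (8,11)  (10,13)  (11,14)  (17,18)  (15,19)
take (2,3); skip (2,6); skip (2,7); take (8,11); skip (10,13); take (11,14); take (17,18); skip (15,19).
Selected: (2,3) (8,11) (11,14) (17,18)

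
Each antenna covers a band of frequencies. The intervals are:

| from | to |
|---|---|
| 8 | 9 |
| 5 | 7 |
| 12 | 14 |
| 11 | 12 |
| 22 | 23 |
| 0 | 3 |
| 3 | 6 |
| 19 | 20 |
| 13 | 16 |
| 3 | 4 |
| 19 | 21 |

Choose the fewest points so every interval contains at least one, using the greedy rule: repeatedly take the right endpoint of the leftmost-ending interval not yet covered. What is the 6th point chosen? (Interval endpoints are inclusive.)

20

Sort by right endpoint; whenever an interval is uncovered, place a point at its right end.
By right end: [0,3]  [3,4]  [3,6]  [5,7]  [8,9]  [11,12]  [12,14]  [13,16]  [19,20]  [19,21]  [22,23]
[0,3] uncovered → point at 3; [5,7] uncovered → point at 7; [8,9] uncovered → point at 9; [11,12] uncovered → point at 12; [13,16] uncovered → point at 16; [19,20] uncovered → point at 20; [22,23] uncovered → point at 23.
Points: 3, 7, 9, 12, 16, 20, 23 (7 total).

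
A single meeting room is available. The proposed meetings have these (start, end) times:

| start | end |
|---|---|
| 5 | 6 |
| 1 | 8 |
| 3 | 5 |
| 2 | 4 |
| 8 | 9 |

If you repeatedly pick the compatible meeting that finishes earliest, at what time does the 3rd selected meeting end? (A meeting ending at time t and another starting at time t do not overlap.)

Greedy by earliest finish: after sorting by end time, pick each interval compatible with the last pick.
By end time: (2,4), (3,5), (5,6), (1,8), (8,9).
Pick (2,4); next start ≥ 4 → (5,6); next start ≥ 6 → (8,9).
Selected: (2,4) (5,6) (8,9)

9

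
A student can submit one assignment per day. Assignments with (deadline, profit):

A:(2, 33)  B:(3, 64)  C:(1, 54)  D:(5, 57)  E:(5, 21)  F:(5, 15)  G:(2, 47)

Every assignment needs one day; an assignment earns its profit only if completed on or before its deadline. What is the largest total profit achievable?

Sort by profit descending; place each in the latest free slot ≤ its deadline.
Profit order: B=64 D=57 C=54 G=47 A=33 E=21 F=15
Assign: B→slot 3, D→slot 5, C→slot 1, G→slot 2, A skipped, E→slot 4, F skipped.
Slots: [1:C] [2:G] [3:B] [4:E] [5:D]
Profit = 54 + 47 + 64 + 21 + 57 = 243

243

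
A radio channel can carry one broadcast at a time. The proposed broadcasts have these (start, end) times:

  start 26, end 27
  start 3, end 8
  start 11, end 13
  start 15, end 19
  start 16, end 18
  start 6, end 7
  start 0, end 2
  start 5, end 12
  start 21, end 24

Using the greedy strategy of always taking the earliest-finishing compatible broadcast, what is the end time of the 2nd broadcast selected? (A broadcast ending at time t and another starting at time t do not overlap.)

Order by finish time; keep every interval that doesn't clash with the previous kept one.
Sorted by end: (0,2)  (6,7)  (3,8)  (5,12)  (11,13)  (16,18)  (15,19)  (21,24)  (26,27)
take (0,2); take (6,7); skip (5,12); take (11,13); take (16,18); take (21,24); take (26,27).
Selected: (0,2) (6,7) (11,13) (16,18) (21,24) (26,27)

7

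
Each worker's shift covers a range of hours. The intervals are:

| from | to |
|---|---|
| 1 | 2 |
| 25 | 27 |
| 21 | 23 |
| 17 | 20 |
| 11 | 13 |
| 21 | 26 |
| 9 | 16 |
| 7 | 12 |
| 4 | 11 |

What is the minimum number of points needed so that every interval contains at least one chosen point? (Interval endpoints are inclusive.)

Sort by right endpoint; whenever an interval is uncovered, place a point at its right end.
Sorted: [1,2] [4,11] [7,12] [11,13] [9,16] [17,20] [21,23] [21,26] [25,27]
{[1,2]} hit by 2; {[4,11],[7,12],[11,13],[9,16]} hit by 11; {[17,20]} hit by 20; {[21,23],[21,26]} hit by 23; {[25,27]} hit by 27.
Points: 2, 11, 20, 23, 27 (5 total).

5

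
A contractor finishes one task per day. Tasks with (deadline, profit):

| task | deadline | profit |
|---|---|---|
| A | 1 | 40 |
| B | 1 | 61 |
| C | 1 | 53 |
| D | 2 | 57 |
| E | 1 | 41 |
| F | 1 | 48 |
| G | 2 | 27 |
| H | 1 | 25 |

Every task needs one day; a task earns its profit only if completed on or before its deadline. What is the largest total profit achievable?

118

Sort by profit descending; place each in the latest free slot ≤ its deadline.
Profit order: B=61 D=57 C=53 F=48 E=41 A=40 G=27 H=25
Assign: B→slot 1, D→slot 2, C skipped, F skipped, E skipped, A skipped, G skipped, H skipped.
Slots: [1:B] [2:D]
Profit = 61 + 57 = 118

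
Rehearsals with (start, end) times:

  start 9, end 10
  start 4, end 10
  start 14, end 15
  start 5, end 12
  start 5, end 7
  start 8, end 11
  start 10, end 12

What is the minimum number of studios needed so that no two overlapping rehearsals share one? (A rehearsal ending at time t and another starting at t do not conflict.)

Count concurrent intervals with a sweep; the peak is the room count.
starts: [4, 5, 5, 8, 9, 10, 14]
ends:   [7, 10, 10, 11, 12, 12, 15]
s4→1 s5→2 s5→3 e7→2 s8→3 s9→4  — peak 4.

4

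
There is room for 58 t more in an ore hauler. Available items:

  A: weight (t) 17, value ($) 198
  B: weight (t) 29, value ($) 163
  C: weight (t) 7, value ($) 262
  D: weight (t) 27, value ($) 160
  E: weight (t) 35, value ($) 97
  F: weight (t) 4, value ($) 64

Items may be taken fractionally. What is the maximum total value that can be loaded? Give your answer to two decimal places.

700.86

Greedy by value/weight ratio, highest first.
Ratios (sorted): C 37.43, F 16.00, A 11.65, D 5.93, B 5.62, E 2.77
take C (7 @ 262); take F (4 @ 64); take A (17 @ 198); take D (27 @ 160); take 3/29 of B → 16.86. Capacity used 58/58.
Total value = 700.86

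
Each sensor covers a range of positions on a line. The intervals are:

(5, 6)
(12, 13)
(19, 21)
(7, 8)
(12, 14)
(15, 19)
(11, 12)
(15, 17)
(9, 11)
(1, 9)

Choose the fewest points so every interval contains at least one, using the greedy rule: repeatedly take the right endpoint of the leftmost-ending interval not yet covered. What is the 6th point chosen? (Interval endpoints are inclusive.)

By right end: [5,6]  [7,8]  [1,9]  [9,11]  [11,12]  [12,13]  [12,14]  [15,17]  [15,19]  [19,21]
[5,6] uncovered → point at 6; [7,8] uncovered → point at 8; [9,11] uncovered → point at 11; [12,13] uncovered → point at 13; [15,17] uncovered → point at 17; [19,21] uncovered → point at 21.
Points: 6, 8, 11, 13, 17, 21 (6 total).

21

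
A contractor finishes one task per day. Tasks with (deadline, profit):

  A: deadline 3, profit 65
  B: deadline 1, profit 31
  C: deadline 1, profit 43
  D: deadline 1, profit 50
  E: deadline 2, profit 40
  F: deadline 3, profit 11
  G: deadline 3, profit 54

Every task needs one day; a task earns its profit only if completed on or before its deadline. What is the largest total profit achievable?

169

Profit order: A=65 G=54 D=50 C=43 E=40 B=31 F=11
Assign: A→slot 3, G→slot 2, D→slot 1, C skipped, E skipped, B skipped, F skipped.
Slots: [1:D] [2:G] [3:A]
Profit = 50 + 54 + 65 = 169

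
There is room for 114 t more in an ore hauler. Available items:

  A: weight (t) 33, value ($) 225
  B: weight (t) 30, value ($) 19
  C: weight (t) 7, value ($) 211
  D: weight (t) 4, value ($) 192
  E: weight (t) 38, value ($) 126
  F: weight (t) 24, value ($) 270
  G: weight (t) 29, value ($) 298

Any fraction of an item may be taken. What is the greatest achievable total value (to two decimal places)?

1252.37

Sort by value per unit weight and fill in that order.
Ratios (sorted): D 48.00, C 30.14, F 11.25, G 10.28, A 6.82, E 3.32, B 0.63
take D (4 @ 192); take C (7 @ 211); take F (24 @ 270); take G (29 @ 298); take A (33 @ 225); take 17/38 of E → 56.37. Capacity used 114/114.
Total value = 1252.37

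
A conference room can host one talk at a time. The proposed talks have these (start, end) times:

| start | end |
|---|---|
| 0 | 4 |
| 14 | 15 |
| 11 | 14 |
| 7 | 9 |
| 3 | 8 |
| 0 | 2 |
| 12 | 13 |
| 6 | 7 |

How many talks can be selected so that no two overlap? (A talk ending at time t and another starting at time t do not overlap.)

5

Greedy by earliest finish: after sorting by end time, pick each interval compatible with the last pick.
By end time: (0,2), (0,4), (6,7), (3,8), (7,9), (12,13), (11,14), (14,15).
Pick (0,2); next start ≥ 2 → (6,7); next start ≥ 7 → (7,9); next start ≥ 9 → (12,13); next start ≥ 13 → (14,15).
Selected 5 talks.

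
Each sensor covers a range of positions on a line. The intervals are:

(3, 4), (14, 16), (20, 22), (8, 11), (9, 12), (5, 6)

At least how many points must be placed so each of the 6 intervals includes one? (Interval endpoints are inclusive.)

5

Sort by right endpoint; whenever an interval is uncovered, place a point at its right end.
Sorted: [3,4] [5,6] [8,11] [9,12] [14,16] [20,22]
{[3,4]} hit by 4; {[5,6]} hit by 6; {[8,11],[9,12]} hit by 11; {[14,16]} hit by 16; {[20,22]} hit by 22.
Points: 4, 6, 11, 16, 22 (5 total).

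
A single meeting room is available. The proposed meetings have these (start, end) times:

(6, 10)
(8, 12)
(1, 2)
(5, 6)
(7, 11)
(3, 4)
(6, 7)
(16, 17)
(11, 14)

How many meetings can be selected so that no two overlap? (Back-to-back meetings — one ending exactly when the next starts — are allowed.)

Greedy by earliest finish: after sorting by end time, pick each interval compatible with the last pick.
Sorted by end: (1,2)  (3,4)  (5,6)  (6,7)  (6,10)  (7,11)  (8,12)  (11,14)  (16,17)
take (1,2); take (3,4); take (5,6); take (6,7); take (7,11); take (11,14); take (16,17).
Selected 7 meetings.

7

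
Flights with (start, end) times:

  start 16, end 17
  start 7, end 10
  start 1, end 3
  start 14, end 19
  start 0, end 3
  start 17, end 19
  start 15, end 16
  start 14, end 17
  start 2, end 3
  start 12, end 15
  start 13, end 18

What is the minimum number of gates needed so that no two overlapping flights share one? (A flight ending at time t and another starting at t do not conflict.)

starts: [0, 1, 2, 7, 12, 13, 14, 14, 15, 16, 17]
ends:   [3, 3, 3, 10, 15, 16, 17, 17, 18, 19, 19]
s0→1 s1→2 s2→3 e3→2 e3→1 e3→0 s7→1 e10→0 s12→1 s13→2 s14→3 s14→4  — peak 4.

4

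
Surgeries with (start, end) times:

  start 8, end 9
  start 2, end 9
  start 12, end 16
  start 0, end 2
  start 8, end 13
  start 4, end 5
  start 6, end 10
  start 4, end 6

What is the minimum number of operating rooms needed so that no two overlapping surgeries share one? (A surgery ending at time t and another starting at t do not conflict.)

4

The answer is the maximum number of intervals overlapping at any instant.
Events (time:±→running): 0:+→1 2:-→0 2:+→1 4:+→2 4:+→3 5:-→2 6:-→1 6:+→2 8:+→3 8:+→4 … peak 4.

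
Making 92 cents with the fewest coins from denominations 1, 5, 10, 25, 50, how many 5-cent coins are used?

1

Greedy: take as many of the largest coin as possible, then repeat with the remainder.
92 − 1×50→42 − 1×25→17 − 1×10→7 − 1×5→2 − 2×1→0
Count of 5: 1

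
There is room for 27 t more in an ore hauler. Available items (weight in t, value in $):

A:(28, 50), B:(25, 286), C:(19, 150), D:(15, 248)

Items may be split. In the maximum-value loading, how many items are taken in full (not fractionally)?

1

Sort by value per unit weight and fill in that order.
Order: D (248/15=16.53) > B (286/25=11.44) > C (150/19=7.89) > A (50/28=1.79)
Fill: take D (15 @ 248) → take 12/25 of B → 137.28; 27/27 used.
1 item(s) taken whole; one partial (take 12/25 of B).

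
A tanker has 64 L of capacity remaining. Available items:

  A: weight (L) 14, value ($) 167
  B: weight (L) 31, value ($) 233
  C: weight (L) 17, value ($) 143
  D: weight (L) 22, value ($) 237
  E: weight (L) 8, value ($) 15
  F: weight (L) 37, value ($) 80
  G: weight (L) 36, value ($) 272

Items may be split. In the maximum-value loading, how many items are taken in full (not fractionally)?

3

Greedy by value/weight ratio, highest first.
Order: A (167/14=11.93) > D (237/22=10.77) > C (143/17=8.41) > G (272/36=7.56) > B (233/31=7.52) > F (80/37=2.16) > E (15/8=1.88)
Fill: take A (14 @ 167) → take D (22 @ 237) → take C (17 @ 143) → take 11/36 of G → 83.11; 64/64 used.
3 item(s) taken whole; one partial (take 11/36 of G).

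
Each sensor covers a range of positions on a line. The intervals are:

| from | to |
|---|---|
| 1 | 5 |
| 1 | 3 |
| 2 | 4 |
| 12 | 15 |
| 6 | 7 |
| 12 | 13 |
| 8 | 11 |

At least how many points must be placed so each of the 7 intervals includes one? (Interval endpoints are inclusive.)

4

Sorted: [1,3] [2,4] [1,5] [6,7] [8,11] [12,13] [12,15]
{[1,3],[2,4],[1,5]} hit by 3; {[6,7]} hit by 7; {[8,11]} hit by 11; {[12,13],[12,15]} hit by 13.
Points: 3, 7, 11, 13 (4 total).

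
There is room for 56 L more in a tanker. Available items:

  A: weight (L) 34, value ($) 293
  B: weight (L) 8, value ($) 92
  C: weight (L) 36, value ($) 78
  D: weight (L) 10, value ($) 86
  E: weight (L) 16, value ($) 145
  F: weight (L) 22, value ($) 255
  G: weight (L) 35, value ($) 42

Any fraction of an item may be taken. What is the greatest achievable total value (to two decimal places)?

Sort by value per unit weight and fill in that order.
Ratios (sorted): F 11.59, B 11.50, E 9.06, A 8.62, D 8.60, C 2.17, G 1.20
take F (22 @ 255); take B (8 @ 92); take E (16 @ 145); take 10/34 of A → 86.18. Capacity used 56/56.
Total value = 578.18

578.18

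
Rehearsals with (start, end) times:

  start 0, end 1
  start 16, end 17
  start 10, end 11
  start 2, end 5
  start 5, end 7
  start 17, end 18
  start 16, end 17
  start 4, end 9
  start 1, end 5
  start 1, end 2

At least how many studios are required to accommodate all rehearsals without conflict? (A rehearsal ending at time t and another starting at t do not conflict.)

3

Events (time:±→running): 0:+→1 1:-→0 1:+→1 1:+→2 2:-→1 2:+→2 4:+→3 … peak 3.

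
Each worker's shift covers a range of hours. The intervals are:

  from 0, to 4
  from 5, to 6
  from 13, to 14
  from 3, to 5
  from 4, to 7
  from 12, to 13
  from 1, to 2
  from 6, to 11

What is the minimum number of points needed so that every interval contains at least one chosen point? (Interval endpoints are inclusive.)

Sorted: [1,2] [0,4] [3,5] [5,6] [4,7] [6,11] [12,13] [13,14]
{[1,2],[0,4]} hit by 2; {[3,5],[5,6],[4,7]} hit by 5; {[6,11]} hit by 11; {[12,13],[13,14]} hit by 13.
Points: 2, 5, 11, 13 (4 total).

4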